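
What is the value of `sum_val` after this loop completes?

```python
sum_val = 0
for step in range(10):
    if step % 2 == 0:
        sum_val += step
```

Sum of even numbers 0 to 9
`sum_val` takes the values: 0 → 2 → 6 → 12 → 20

Answer: 20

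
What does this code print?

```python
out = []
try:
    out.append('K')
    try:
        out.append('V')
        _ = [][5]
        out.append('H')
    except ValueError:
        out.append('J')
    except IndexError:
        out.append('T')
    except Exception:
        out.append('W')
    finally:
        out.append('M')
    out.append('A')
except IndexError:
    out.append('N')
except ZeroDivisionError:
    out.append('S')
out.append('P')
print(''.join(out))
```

Execution trace: 'K' (try body) → 'V' (inner try body) → 'T' (inner except IndexError) → 'M' (inner finally) → 'A' (try body, no exception) → 'P' (after the try/except). Output: KVTMAP

Answer: KVTMAP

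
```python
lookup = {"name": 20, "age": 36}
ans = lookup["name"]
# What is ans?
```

Trace:
`lookup = {"name": 20, "age": 36}` → lookup = {'name': 20, 'age': 36}
`ans = lookup["name"]` → ans = 20
So ans = 20

Answer: 20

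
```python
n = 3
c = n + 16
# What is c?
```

Trace:
`n = 3` → n = 3
`c = n + 16` → c = 19
So c = 19

Answer: 19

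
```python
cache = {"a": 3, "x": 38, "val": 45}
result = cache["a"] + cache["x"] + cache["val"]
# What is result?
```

Trace:
`cache = {"a": 3, "x": 38, "val": 45}` → cache = {'a': 3, 'x': 38, 'val': 45}
`result = cache["a"] + cache["x"] + cache["val"]` → result = 86
So result = 86

Answer: 86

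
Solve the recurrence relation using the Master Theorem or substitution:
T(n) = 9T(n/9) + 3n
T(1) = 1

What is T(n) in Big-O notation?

By Master Theorem: a=9, b=9, f(n)=3n. Since log_9(9) = 1 and f(n) = Θ(n^1), Case 2 applies. T(n) = O(n log n).

Answer: O(n log n)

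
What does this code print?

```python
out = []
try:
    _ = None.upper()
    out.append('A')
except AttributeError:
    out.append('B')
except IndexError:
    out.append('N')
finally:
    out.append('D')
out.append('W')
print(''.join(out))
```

Execution trace: 'B' (except AttributeError) → 'D' (finally) → 'W' (after the try/except). Output: BDW

Answer: BDW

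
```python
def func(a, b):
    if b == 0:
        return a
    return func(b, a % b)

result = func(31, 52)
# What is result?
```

func(31, 52) -> func(52, 31) -> func(31, 21) -> func(21, 10) -> func(10, 1) -> func(1, 0) -> 1

Answer: 1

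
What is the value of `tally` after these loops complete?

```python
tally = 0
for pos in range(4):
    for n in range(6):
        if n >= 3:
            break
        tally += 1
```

Inner breaks at 3, outer runs 4 times
`tally` takes the values: 0 → 1 → 2 → 3 → 4 → 5 → 6 → 7 → 8 → 9 → 10 → 11 → 12

Answer: 12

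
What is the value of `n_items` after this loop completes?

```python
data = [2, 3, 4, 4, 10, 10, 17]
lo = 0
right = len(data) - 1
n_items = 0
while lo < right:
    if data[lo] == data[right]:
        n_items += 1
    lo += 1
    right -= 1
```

Count matching pairs from ends
`n_items` takes the values: 0

Answer: 0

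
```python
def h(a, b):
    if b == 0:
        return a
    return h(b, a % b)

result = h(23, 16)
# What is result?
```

h(23, 16) -> h(16, 7) -> h(7, 2) -> h(2, 1) -> h(1, 0) -> 1

Answer: 1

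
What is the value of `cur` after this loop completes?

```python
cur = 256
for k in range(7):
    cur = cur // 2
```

Halve 7 times: 256 // 2^7 = 2
`cur` takes the values: 256 → 128 → 64 → 32 → 16 → 8 → 4 → 2

Answer: 2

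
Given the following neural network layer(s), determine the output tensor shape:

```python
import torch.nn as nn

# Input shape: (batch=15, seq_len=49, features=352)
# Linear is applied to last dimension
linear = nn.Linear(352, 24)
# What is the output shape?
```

Input: (15, 49, 352) -> Output: (15, 49, 24)

Answer: (15, 49, 24)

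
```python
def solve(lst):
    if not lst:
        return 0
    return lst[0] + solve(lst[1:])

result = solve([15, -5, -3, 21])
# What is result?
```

15 + (-5) + (-3) + 21 + 0 = 28

Answer: 28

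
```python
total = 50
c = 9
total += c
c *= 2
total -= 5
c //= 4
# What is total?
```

Trace:
`total = 50` → total = 50
`c = 9` → c = 9
`total += c` → total = 59
`c *= 2` → c = 18
`total -= 5` → total = 54
`c //= 4` → c = 4
So total = 54

Answer: 54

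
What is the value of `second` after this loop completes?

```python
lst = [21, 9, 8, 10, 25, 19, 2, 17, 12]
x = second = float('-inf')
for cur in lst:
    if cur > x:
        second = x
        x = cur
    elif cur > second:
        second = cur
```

Second largest (with repeats) in [21, 9, 8, 10, 25, 19, 2, 17, 12]
`second` takes the values: -inf → 9 → 10 → 21

Answer: 21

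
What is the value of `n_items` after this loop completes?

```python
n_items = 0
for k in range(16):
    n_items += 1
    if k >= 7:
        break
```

Loop breaks when k reaches 7, n_items is 8
`n_items` takes the values: 0 → 1 → 2 → 3 → 4 → 5 → 6 → 7 → 8

Answer: 8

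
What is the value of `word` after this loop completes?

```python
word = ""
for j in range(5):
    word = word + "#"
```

Repeat '#' 5 times
`word` takes the values: "" → "#" → "##" → "###" → "####" → "#####"

Answer: "#####"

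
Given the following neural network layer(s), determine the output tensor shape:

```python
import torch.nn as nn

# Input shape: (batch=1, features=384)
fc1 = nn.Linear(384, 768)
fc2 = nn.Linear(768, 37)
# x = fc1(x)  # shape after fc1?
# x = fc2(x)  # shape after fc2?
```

Input: (1, 384) -> after fc1: (1, 768) -> Output: (1, 37)

Answer: (1, 37)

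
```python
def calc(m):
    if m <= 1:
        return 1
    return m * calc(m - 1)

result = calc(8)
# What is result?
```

calc(8) = 8 * 7 * 6 * 5 * 4 * 3 * 2 * 1 = 40320

Answer: 40320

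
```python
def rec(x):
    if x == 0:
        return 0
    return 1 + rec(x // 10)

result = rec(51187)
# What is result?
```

Count of digits of 51187: 5

Answer: 5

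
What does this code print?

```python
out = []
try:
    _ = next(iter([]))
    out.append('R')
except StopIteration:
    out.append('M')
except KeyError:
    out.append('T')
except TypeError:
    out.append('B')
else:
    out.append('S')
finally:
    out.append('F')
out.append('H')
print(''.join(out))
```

Execution trace: 'M' (except StopIteration) → 'F' (finally) → 'H' (after the try/except). Output: MFH

Answer: MFH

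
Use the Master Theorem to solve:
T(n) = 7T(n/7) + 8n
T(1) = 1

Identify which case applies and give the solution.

a=7, b=7, f(n)=8n. log_7(7) = 1. Since c=1 = 1, Case 2 applies: T(n) = Θ(n^log_b(a) · log n) = O(n log n).

Answer: O(n log n) - Case 2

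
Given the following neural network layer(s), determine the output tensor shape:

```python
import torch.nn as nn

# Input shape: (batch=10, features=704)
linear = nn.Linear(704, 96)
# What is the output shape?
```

Input: (10, 704) -> Output: (10, 96)

Answer: (10, 96)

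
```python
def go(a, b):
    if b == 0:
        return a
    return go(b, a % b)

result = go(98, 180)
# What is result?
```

go(98, 180) -> go(180, 98) -> go(98, 82) -> go(82, 16) -> go(16, 2) -> go(2, 0) -> 2

Answer: 2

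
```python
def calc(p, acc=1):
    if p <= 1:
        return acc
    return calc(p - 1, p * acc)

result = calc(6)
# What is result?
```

Accumulator trace (n, acc): (6, 1) -> (5, 6) -> (4, 30) -> (3, 120) -> (2, 360) -> (1, 720) -> return 720

Answer: 720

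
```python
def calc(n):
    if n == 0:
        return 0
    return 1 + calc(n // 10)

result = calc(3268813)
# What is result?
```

Count of digits of 3268813: 7

Answer: 7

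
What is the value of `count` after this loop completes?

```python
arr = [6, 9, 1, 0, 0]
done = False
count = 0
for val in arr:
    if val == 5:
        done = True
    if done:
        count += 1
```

Count elements after first 5 in [6, 9, 1, 0, 0]
`count` takes the values: 0

Answer: 0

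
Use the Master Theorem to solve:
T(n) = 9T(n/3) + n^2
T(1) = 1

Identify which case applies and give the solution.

a=9, b=3, f(n)=n^2. log_3(9) = 2. Since c=2 = 2, Case 2 applies: T(n) = Θ(n^log_b(a) · log n) = O(n^2 log n).

Answer: O(n^2 log n) - Case 2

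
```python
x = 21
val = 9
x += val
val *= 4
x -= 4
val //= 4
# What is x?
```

Trace:
`x = 21` → x = 21
`val = 9` → val = 9
`x += val` → x = 30
`val *= 4` → val = 36
`x -= 4` → x = 26
`val //= 4` → val = 9
So x = 26

Answer: 26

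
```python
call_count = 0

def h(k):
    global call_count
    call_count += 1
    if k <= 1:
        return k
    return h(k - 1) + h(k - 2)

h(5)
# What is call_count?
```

Calls(k) = 1 + Calls(k-1) + Calls(k-2); Calls(0)=Calls(1)=1. For k=5 this gives 15.

Answer: 15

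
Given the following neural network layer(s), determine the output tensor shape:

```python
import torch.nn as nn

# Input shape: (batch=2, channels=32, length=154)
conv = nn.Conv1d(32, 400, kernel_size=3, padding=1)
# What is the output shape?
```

Input: (2, 32, 154) -> Output: (2, 400, 154)

Answer: (2, 400, 154)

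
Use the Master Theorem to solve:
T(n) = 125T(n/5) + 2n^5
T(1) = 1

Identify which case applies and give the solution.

a=125, b=5, f(n)=2n^5. log_5(125) = 3. Since c=5 > 3 and the regularity condition holds (125(n/5)^5 = (125/5^5)n^5 with 125/5^5 < 1), Case 3 applies: T(n) = Θ(f(n)) = O(n^5).

Answer: O(n^5) - Case 3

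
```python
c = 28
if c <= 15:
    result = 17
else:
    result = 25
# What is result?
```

Trace:
`c = 28` → c = 28
`if c <= 15: ...` → c <= 15 is False, take else branch → result = 25
So result = 25

Answer: 25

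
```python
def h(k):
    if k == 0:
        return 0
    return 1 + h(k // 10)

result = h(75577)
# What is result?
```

Count of digits of 75577: 5

Answer: 5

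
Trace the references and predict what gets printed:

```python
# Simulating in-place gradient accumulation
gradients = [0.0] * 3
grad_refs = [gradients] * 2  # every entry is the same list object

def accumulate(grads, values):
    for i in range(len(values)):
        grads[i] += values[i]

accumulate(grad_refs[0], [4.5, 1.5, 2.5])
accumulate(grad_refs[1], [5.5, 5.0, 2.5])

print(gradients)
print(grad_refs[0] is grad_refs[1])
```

Key concept: gradient accumulation aliasing.
Step by step:
`gradients = [0.0] * 3` → gradients = [0.0, 0.0, 0.0]
`grad_refs = [gradients] * 2` → grad_refs = [[0.0, 0.0, 0.0], [0.0, 0.0, 0.0]]
`accumulate(grad_refs[0], [4.5, 1.5, 2.5])` → gradients = [4.5, 1.5, 2.5]; grad_refs = [[4.5, 1.5, 2.5], [4.5, 1.5, 2.5]]
`accumulate(grad_refs[1], [5.5, 5.0, 2.5])` → gradients = [10.0, 6.5, 5.0]; grad_refs = [[10.0, 6.5, 5.0], [10.0, 6.5, 5.0]]
`print(gradients)` → prints [10.0, 6.5, 5.0]
`print(grad_refs[0] is grad_refs[1])` → prints True

Answer:
[10.0, 6.5, 5.0]
True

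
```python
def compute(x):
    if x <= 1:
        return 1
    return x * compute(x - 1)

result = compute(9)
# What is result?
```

compute(9) = 9 * 8 * 7 * 6 * 5 * 4 * 3 * 2 * 1 = 362880

Answer: 362880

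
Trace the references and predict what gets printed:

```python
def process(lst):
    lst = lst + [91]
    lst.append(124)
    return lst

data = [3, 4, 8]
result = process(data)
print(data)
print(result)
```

Key concept: rebinding parameter vs mutation.
Step by step:
`data = [3, 4, 8]` → data = [3, 4, 8]
`result = process(data)` → result = [3, 4, 8, 91, 124]
`print(data)` → prints [3, 4, 8]
`print(result)` → prints [3, 4, 8, 91, 124]

Answer:
[3, 4, 8]
[3, 4, 8, 91, 124]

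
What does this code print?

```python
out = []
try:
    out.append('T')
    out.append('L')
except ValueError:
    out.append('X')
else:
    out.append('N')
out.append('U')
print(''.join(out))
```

Execution trace: 'T' (try body) → 'L' (try body, no exception) → 'N' (else) → 'U' (after the try/except). Output: TLNU

Answer: TLNU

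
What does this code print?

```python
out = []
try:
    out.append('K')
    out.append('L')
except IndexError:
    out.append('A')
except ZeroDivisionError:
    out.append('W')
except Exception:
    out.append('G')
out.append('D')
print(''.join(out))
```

Execution trace: 'K' (try body) → 'L' (try body, no exception) → 'D' (after the try/except). Output: KLD

Answer: KLD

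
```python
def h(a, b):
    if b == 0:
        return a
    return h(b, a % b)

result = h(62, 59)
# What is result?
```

h(62, 59) -> h(59, 3) -> h(3, 2) -> h(2, 1) -> h(1, 0) -> 1

Answer: 1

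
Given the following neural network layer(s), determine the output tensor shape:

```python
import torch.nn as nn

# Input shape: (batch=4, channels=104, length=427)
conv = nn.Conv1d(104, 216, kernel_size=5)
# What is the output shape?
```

Input: (4, 104, 427) -> Output: (4, 216, 423)

Answer: (4, 216, 423)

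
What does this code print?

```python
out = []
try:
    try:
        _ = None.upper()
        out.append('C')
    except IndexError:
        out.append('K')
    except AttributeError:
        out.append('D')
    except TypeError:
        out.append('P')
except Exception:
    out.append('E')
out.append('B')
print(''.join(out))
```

Execution trace: 'D' (inner except AttributeError) → 'B' (after the try/except). Output: DB

Answer: DB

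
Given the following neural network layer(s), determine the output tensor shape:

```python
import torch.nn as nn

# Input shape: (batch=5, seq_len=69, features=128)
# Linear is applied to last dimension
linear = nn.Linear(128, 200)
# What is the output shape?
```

Input: (5, 69, 128) -> Output: (5, 69, 200)

Answer: (5, 69, 200)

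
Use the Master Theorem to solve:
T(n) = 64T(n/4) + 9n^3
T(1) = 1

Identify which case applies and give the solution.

a=64, b=4, f(n)=9n^3. log_4(64) = 3. Since c=3 = 3, Case 2 applies: T(n) = Θ(n^log_b(a) · log n) = O(n^3 log n).

Answer: O(n^3 log n) - Case 2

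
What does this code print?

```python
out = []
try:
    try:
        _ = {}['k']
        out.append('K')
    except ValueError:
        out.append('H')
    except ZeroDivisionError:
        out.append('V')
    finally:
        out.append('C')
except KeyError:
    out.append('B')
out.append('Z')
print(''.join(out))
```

Execution trace: 'C' (finally) → 'B' (outer except KeyError) → 'Z' (after the try/except). Output: CBZ

Answer: CBZ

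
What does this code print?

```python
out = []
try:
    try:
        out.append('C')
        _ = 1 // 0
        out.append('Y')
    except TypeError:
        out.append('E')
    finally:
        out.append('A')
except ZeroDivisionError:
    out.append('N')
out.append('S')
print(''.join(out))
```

Execution trace: 'C' (try body) → 'A' (finally) → 'N' (outer except ZeroDivisionError) → 'S' (after the try/except). Output: CANS

Answer: CANS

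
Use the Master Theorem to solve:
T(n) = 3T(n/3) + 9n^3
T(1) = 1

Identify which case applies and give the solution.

a=3, b=3, f(n)=9n^3. log_3(3) = 1. Since c=3 > 1 and the regularity condition holds (3(n/3)^3 = (3/3^3)n^3 with 3/3^3 < 1), Case 3 applies: T(n) = Θ(f(n)) = O(n^3).

Answer: O(n^3) - Case 3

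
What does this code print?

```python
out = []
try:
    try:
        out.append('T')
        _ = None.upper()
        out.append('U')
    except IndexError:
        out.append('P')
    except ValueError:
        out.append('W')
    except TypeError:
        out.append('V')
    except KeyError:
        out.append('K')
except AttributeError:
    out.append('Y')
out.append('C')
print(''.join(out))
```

Execution trace: 'T' (try body) → 'Y' (outer except AttributeError) → 'C' (after the try/except). Output: TYC

Answer: TYC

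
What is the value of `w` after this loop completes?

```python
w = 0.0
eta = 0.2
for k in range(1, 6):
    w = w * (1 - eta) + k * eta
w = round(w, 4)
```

Moving average with lr=0.2
`w` takes the values: 0.0 → 0.2 → 0.56 → 1.048 → 1.6384 → 2.31072 → 2.3107

Answer: 2.3107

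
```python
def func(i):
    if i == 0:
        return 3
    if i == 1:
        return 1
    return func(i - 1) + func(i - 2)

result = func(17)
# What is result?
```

Build up from base cases: func(0)=3, func(1)=1, func(2)=4, func(3)=5, func(4)=9, func(5)=14, func(6)=23, ..., func(17)=4558

Answer: 4558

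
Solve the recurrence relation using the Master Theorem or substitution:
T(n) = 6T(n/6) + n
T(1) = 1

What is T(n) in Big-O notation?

By Master Theorem: a=6, b=6, f(n)=n. Since log_6(6) = 1 and f(n) = Θ(n^1), Case 2 applies. T(n) = O(n log n).

Answer: O(n log n)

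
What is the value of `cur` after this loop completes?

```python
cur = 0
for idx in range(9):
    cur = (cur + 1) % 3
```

Increment mod 3, 9 times = 0
`cur` takes the values: 0 → 1 → 2 → 0 → 1 → 2 → 0 → 1 → 2 → 0

Answer: 0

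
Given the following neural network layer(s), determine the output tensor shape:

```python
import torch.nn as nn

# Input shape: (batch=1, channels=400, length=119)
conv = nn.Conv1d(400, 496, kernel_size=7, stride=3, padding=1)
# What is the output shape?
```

Input: (1, 400, 119) -> Output: (1, 496, 39)

Answer: (1, 496, 39)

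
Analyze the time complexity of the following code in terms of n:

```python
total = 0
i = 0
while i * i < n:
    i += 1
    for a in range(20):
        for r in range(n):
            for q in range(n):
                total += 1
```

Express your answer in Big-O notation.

Each loop level contributes: √n × 1 × n × n. Multiplying the contributions gives O(n^2√n).

Answer: O(n^2√n)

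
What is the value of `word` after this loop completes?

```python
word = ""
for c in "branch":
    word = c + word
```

Reverse 'branch'
`word` takes the values: "" → "b" → "rb" → "arb" → "narb" → "cnarb" → "hcnarb"

Answer: "hcnarb"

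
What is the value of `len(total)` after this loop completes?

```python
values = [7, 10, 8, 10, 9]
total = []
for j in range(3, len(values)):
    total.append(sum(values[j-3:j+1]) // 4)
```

Number of 4-element averages
`total` takes the values: [] → [8] → [8, 9]
So `len(total)` = 2

Answer: 2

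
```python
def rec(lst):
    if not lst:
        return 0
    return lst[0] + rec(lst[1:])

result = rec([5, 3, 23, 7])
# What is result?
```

5 + 3 + 23 + 7 + 0 = 38

Answer: 38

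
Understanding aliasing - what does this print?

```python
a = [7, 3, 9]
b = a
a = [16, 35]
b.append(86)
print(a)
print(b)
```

Key concept: rebinding vs mutation: a is rebound to a new list, b still points at the original.
Step by step:
`a = [7, 3, 9]` → a = [7, 3, 9]
`b = a` → b = [7, 3, 9] (same object as a)
`a = [16, 35]` → a = [16, 35]
`b.append(86)` → b = [7, 3, 9, 86]
`print(a)` → prints [16, 35]
`print(b)` → prints [7, 3, 9, 86]

Answer:
[16, 35]
[7, 3, 9, 86]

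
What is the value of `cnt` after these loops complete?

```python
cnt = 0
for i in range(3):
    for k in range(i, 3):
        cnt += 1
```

Upper triangle: 3 + 2 + ... + 1
`cnt` takes the values: 0 → 1 → 2 → 3 → 4 → 5 → 6

Answer: 6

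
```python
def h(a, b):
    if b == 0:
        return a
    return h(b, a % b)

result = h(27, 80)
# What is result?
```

h(27, 80) -> h(80, 27) -> h(27, 26) -> h(26, 1) -> h(1, 0) -> 1

Answer: 1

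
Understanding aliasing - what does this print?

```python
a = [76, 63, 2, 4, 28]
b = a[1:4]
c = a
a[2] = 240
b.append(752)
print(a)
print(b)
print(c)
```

Key concept: slice vs alias.
Step by step:
`a = [76, 63, 2, 4, 28]` → a = [76, 63, 2, 4, 28]
`b = a[1:4]` → b = [63, 2, 4]
`c = a` → c = [76, 63, 2, 4, 28] (same object as a)
`a[2] = 240` → a = [76, 63, 240, 4, 28] (same object as c); c = [76, 63, 240, 4, 28] (same object as a)
`b.append(752)` → b = [63, 2, 4, 752]
`print(a)` → prints [76, 63, 240, 4, 28]
`print(b)` → prints [63, 2, 4, 752]
`print(c)` → prints [76, 63, 240, 4, 28]

Answer:
[76, 63, 240, 4, 28]
[63, 2, 4, 752]
[76, 63, 240, 4, 28]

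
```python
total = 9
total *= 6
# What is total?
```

Trace:
`total = 9` → total = 9
`total *= 6` → total = 54
So total = 54

Answer: 54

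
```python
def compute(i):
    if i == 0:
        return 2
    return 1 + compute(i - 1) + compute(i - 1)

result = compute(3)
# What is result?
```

compute(i) = 1 + 2·compute(i-1), compute(0)=2. Closed form: (2+1)·2^3 - 1 = 23.

Answer: 23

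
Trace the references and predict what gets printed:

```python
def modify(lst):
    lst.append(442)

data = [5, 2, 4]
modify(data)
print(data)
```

Key concept: function modifies passed list.
Step by step:
`data = [5, 2, 4]` → data = [5, 2, 4]
`modify(data)` → data = [5, 2, 4, 442]
`print(data)` → prints [5, 2, 4, 442]

Answer: [5, 2, 4, 442]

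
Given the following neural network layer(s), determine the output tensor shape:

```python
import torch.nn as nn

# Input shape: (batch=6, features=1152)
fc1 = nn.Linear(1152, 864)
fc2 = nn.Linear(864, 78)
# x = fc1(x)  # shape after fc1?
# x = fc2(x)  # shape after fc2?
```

Input: (6, 1152) -> after fc1: (6, 864) -> Output: (6, 78)

Answer: (6, 78)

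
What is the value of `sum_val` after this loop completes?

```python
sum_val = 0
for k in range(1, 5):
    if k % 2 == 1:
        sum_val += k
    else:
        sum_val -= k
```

Add odd, subtract even
`sum_val` takes the values: 0 → 1 → -1 → 2 → -2

Answer: -2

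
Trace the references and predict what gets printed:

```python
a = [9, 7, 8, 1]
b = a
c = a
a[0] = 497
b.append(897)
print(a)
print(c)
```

Key concept: multiple aliases.
Step by step:
`a = [9, 7, 8, 1]` → a = [9, 7, 8, 1]
`b = a` → b = [9, 7, 8, 1] (same object as a)
`c = a` → c = [9, 7, 8, 1] (same object as a, b)
`a[0] = 497` → a = [497, 7, 8, 1] (same object as b, c); b = [497, 7, 8, 1] (same object as a, c); c = [497, 7, 8, 1] (same object as a, b)
`b.append(897)` → a = [497, 7, 8, 1, 897] (same object as b, c); b = [497, 7, 8, 1, 897] (same object as a, c); c = [497, 7, 8, 1, 897] (same object as a, b)
`print(a)` → prints [497, 7, 8, 1, 897]
`print(c)` → prints [497, 7, 8, 1, 897]

Answer:
[497, 7, 8, 1, 897]
[497, 7, 8, 1, 897]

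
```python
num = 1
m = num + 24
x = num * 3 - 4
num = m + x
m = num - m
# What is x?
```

Trace:
`num = 1` → num = 1
`m = num + 24` → m = 25
`x = num * 3 - 4` → x = -1
`num = m + x` → num = 24
`m = num - m` → m = -1
So x = -1

Answer: -1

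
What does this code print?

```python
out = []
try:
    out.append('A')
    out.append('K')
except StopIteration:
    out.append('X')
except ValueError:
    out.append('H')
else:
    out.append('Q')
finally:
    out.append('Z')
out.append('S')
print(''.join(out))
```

Execution trace: 'A' (try body) → 'K' (try body, no exception) → 'Q' (else) → 'Z' (finally) → 'S' (after the try/except). Output: AKQZS

Answer: AKQZS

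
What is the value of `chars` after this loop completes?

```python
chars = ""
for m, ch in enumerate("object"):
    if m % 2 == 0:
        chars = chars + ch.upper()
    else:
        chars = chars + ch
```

Uppercase even positions in 'object'
`chars` takes the values: "" → "O" → "Ob" → "ObJ" → "ObJe" → "ObJeC" → "ObJeCt"

Answer: "ObJeCt"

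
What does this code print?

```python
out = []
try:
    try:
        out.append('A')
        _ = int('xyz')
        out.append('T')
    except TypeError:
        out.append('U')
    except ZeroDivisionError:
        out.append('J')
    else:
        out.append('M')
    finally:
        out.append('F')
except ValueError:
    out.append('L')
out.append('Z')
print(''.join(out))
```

Execution trace: 'A' (try body) → 'F' (finally) → 'L' (outer except ValueError) → 'Z' (after the try/except). Output: AFLZ

Answer: AFLZ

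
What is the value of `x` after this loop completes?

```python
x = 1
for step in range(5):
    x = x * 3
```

Multiply by 3, 5 times: 1 * 3^5 = 243
`x` takes the values: 1 → 3 → 9 → 27 → 81 → 243

Answer: 243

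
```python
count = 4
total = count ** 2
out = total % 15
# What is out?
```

Trace:
`count = 4` → count = 4
`total = count ** 2` → total = 16
`out = total % 15` → out = 1
So out = 1

Answer: 1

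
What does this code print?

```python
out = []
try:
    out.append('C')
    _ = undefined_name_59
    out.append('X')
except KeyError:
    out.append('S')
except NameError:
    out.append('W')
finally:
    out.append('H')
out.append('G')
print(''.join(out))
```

Execution trace: 'C' (try body) → 'W' (except NameError) → 'H' (finally) → 'G' (after the try/except). Output: CWHG

Answer: CWHG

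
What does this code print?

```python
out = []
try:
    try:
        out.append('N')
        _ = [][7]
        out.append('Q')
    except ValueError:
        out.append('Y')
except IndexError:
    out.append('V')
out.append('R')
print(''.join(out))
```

Execution trace: 'N' (try body) → 'V' (outer except IndexError) → 'R' (after the try/except). Output: NVR

Answer: NVR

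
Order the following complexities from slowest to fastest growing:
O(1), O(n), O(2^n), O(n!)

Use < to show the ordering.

Ordered by growth rate: O(1) < O(n) < O(2^n) < O(n!)

Answer: O(1) < O(n) < O(2^n) < O(n!)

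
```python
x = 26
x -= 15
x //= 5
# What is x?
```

Trace:
`x = 26` → x = 26
`x -= 15` → x = 11
`x //= 5` → x = 2
So x = 2

Answer: 2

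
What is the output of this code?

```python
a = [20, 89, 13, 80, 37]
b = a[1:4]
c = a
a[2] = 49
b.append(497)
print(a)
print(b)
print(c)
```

Key concept: slice vs alias.
Step by step:
`a = [20, 89, 13, 80, 37]` → a = [20, 89, 13, 80, 37]
`b = a[1:4]` → b = [89, 13, 80]
`c = a` → c = [20, 89, 13, 80, 37] (same object as a)
`a[2] = 49` → a = [20, 89, 49, 80, 37] (same object as c); c = [20, 89, 49, 80, 37] (same object as a)
`b.append(497)` → b = [89, 13, 80, 497]
`print(a)` → prints [20, 89, 49, 80, 37]
`print(b)` → prints [89, 13, 80, 497]
`print(c)` → prints [20, 89, 49, 80, 37]

Answer:
[20, 89, 49, 80, 37]
[89, 13, 80, 497]
[20, 89, 49, 80, 37]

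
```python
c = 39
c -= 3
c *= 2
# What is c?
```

Trace:
`c = 39` → c = 39
`c -= 3` → c = 36
`c *= 2` → c = 72
So c = 72

Answer: 72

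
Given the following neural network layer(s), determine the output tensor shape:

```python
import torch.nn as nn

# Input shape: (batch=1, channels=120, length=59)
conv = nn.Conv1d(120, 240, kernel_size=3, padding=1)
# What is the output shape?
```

Input: (1, 120, 59) -> Output: (1, 240, 59)

Answer: (1, 240, 59)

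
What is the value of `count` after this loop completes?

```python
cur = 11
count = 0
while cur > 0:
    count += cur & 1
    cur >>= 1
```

Count set bits in 11 (binary: 0b1011)
`count` takes the values: 0 → 1 → 2 → 3

Answer: 3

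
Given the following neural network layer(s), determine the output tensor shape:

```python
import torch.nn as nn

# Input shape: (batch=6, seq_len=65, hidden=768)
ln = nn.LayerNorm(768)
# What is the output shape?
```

Input: (6, 65, 768) -> Output: (6, 65, 768)

Answer: (6, 65, 768)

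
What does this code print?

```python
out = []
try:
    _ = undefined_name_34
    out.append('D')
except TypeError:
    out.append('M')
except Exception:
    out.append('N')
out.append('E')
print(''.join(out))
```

Execution trace: 'N' (except Exception) → 'E' (after the try/except). Output: NE

Answer: NE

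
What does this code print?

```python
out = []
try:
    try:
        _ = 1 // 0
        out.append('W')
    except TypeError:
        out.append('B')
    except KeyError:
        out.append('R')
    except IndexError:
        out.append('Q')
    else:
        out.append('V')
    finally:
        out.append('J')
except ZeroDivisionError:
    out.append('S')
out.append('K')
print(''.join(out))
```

Execution trace: 'J' (finally) → 'S' (outer except ZeroDivisionError) → 'K' (after the try/except). Output: JSK

Answer: JSK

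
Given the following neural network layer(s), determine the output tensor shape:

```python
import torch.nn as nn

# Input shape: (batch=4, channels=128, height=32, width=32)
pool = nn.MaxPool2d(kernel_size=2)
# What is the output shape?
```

Input: (4, 128, 32, 32) -> Output: (4, 128, 16, 16)

Answer: (4, 128, 16, 16)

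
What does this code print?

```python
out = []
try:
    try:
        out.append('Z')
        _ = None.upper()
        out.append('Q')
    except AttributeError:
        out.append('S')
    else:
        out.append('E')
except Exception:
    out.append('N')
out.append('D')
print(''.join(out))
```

Execution trace: 'Z' (inner try body) → 'S' (inner except AttributeError) → 'D' (after the try/except). Output: ZSD

Answer: ZSD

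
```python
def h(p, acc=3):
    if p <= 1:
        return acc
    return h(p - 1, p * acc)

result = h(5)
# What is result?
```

Accumulator trace (n, acc): (5, 3) -> (4, 15) -> (3, 60) -> (2, 180) -> (1, 360) -> return 360

Answer: 360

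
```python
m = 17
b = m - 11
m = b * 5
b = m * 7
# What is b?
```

Trace:
`m = 17` → m = 17
`b = m - 11` → b = 6
`m = b * 5` → m = 30
`b = m * 7` → b = 210
So b = 210

Answer: 210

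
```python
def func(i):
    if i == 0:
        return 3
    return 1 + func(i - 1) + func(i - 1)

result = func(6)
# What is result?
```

func(i) = 1 + 2·func(i-1), func(0)=3. Closed form: (3+1)·2^6 - 1 = 255.

Answer: 255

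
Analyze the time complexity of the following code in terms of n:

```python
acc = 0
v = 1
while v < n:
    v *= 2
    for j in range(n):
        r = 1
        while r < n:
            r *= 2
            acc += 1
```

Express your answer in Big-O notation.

Each loop level contributes: log n × n × log n. Multiplying the contributions gives O(n log² n).

Answer: O(n log² n)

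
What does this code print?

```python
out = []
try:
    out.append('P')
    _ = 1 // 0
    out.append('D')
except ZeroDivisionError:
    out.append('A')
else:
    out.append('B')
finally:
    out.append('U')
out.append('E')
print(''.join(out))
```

Execution trace: 'P' (try body) → 'A' (except ZeroDivisionError) → 'U' (finally) → 'E' (after the try/except). Output: PAUE

Answer: PAUE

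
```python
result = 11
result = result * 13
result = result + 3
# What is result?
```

Trace:
`result = 11` → result = 11
`result = result * 13` → result = 143
`result = result + 3` → result = 146
So result = 146

Answer: 146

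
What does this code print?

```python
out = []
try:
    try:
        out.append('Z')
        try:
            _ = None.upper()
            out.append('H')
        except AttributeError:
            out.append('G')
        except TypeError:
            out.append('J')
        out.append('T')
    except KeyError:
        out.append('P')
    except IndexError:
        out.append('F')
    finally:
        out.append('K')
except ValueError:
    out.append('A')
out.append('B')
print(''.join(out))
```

Execution trace: 'Z' (try body) → 'G' (inner except AttributeError) → 'T' (try body, no exception) → 'K' (finally) → 'B' (after the try/except). Output: ZGTKB

Answer: ZGTKB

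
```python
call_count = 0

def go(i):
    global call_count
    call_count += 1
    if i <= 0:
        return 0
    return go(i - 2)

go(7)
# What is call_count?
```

Linear recursion stepping by 2: 5 calls from i=7 down to ≤0.

Answer: 5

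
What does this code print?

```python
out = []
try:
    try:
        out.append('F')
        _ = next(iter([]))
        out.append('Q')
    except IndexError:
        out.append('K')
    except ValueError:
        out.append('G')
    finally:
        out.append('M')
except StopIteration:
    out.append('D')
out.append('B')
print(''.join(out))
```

Execution trace: 'F' (try body) → 'M' (finally) → 'D' (outer except StopIteration) → 'B' (after the try/except). Output: FMDB

Answer: FMDB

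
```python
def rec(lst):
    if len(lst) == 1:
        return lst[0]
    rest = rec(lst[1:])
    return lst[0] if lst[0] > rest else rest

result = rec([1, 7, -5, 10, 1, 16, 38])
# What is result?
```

Recursive max over [1, 7, -5, 10, 1, 16, 38] = 38

Answer: 38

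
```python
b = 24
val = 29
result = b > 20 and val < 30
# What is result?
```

Trace:
`b = 24` → b = 24
`val = 29` → val = 29
`result = b > 20 and val < 30` → result = True
So result = True

Answer: True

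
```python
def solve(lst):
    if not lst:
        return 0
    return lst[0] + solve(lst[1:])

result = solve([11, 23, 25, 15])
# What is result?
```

11 + 23 + 25 + 15 + 0 = 74

Answer: 74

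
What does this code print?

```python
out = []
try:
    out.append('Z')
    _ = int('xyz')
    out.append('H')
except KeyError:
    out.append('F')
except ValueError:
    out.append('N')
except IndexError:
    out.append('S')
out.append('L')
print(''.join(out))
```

Execution trace: 'Z' (try body) → 'N' (except ValueError) → 'L' (after the try/except). Output: ZNL

Answer: ZNL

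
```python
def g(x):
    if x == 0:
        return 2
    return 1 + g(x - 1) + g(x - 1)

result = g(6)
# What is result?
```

g(x) = 1 + 2·g(x-1), g(0)=2. Closed form: (2+1)·2^6 - 1 = 191.

Answer: 191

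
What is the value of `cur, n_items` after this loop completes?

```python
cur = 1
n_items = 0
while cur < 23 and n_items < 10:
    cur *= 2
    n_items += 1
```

Double until >= 23 or 10 iterations
`cur, n_items` takes the values: (1, 0) → (2, 0) → (2, 1) → (4, 1) → (4, 2) → (8, 2) → (8, 3) → (16, 3) → (16, 4) → (32, 4) → (32, 5)

Answer: 32, 5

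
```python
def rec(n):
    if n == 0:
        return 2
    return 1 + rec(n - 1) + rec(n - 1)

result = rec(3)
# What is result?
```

rec(n) = 1 + 2·rec(n-1), rec(0)=2. Closed form: (2+1)·2^3 - 1 = 23.

Answer: 23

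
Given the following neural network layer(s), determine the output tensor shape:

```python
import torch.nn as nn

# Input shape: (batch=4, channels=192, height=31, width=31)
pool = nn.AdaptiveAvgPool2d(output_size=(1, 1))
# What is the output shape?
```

Input: (4, 192, 31, 31) -> Output: (4, 192, 1, 1)

Answer: (4, 192, 1, 1)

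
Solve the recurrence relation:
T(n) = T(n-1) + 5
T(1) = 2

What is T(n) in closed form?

Unrolling: T(n) = T(1) + 5·(n-1) = 2 + 5(n-1) = 5n - 3.

Answer: T(n) = 5n - 3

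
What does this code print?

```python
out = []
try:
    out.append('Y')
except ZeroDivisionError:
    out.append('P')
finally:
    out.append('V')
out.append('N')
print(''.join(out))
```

Execution trace: 'Y' (try body, no exception) → 'V' (finally) → 'N' (after the try/except). Output: YVN

Answer: YVN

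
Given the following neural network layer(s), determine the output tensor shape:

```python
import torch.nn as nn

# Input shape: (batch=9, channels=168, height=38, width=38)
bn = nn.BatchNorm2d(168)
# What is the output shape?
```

Input: (9, 168, 38, 38) -> Output: (9, 168, 38, 38)

Answer: (9, 168, 38, 38)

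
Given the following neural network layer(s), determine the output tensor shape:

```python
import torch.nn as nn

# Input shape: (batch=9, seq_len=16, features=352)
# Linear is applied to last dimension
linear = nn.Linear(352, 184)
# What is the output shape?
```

Input: (9, 16, 352) -> Output: (9, 16, 184)

Answer: (9, 16, 184)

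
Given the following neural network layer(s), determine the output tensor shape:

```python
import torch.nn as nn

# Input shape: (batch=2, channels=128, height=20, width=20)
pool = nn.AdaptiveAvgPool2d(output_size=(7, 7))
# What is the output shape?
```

Input: (2, 128, 20, 20) -> Output: (2, 128, 7, 7)

Answer: (2, 128, 7, 7)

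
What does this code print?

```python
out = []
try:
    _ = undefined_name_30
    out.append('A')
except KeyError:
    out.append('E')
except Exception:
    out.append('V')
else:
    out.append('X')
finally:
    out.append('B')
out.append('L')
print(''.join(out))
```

Execution trace: 'V' (except Exception) → 'B' (finally) → 'L' (after the try/except). Output: VBL

Answer: VBL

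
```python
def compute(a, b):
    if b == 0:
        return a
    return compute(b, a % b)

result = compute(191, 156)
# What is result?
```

compute(191, 156) -> compute(156, 35) -> compute(35, 16) -> compute(16, 3) -> compute(3, 1) -> compute(1, 0) -> 1

Answer: 1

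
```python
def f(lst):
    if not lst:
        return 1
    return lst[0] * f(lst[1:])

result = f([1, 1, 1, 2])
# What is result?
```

Product over [1, 1, 1, 2] = 1 * 1 * 1 * 2 = 2

Answer: 2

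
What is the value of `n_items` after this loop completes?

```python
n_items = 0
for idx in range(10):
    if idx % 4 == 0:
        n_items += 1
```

Count numbers divisible by 4 in range(10)
`n_items` takes the values: 0 → 1 → 2 → 3

Answer: 3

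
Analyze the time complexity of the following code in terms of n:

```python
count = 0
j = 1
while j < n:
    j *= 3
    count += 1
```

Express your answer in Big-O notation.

Each loop level contributes: log n. Multiplying the contributions gives O(log n).

Answer: O(log n)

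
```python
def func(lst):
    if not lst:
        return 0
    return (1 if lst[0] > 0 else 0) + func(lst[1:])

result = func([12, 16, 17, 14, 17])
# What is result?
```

Count of positive elements in [12, 16, 17, 14, 17] = 5

Answer: 5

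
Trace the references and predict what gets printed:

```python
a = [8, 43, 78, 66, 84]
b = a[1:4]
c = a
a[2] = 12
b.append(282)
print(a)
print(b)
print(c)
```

Key concept: slice vs alias.
Step by step:
`a = [8, 43, 78, 66, 84]` → a = [8, 43, 78, 66, 84]
`b = a[1:4]` → b = [43, 78, 66]
`c = a` → c = [8, 43, 78, 66, 84] (same object as a)
`a[2] = 12` → a = [8, 43, 12, 66, 84] (same object as c); c = [8, 43, 12, 66, 84] (same object as a)
`b.append(282)` → b = [43, 78, 66, 282]
`print(a)` → prints [8, 43, 12, 66, 84]
`print(b)` → prints [43, 78, 66, 282]
`print(c)` → prints [8, 43, 12, 66, 84]

Answer:
[8, 43, 12, 66, 84]
[43, 78, 66, 282]
[8, 43, 12, 66, 84]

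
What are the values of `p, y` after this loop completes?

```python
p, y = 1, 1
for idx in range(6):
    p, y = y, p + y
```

Fibonacci: after 6 iterations
`p, y` takes the values: (1, 1) → (1, 2) → (2, 3) → (3, 5) → (5, 8) → (8, 13) → (13, 21)

Answer: 13, 21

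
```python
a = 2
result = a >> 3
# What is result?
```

Trace:
`a = 2` → a = 2
`result = a >> 3` → result = 0
So result = 0

Answer: 0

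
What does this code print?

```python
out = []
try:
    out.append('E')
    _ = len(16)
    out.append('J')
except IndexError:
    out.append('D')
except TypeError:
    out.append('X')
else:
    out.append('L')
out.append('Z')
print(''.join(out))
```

Execution trace: 'E' (try body) → 'X' (except TypeError) → 'Z' (after the try/except). Output: EXZ

Answer: EXZ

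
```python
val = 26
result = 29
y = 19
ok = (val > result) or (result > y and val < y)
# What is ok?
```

Trace:
`val = 26` → val = 26
`result = 29` → result = 29
`y = 19` → y = 19
`ok = (val > result) or (result > y and val < y)` → ok = False
So ok = False

Answer: False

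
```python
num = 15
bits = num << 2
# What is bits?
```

Trace:
`num = 15` → num = 15
`bits = num << 2` → bits = 60
So bits = 60

Answer: 60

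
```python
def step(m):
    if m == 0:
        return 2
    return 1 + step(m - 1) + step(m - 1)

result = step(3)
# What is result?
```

step(m) = 1 + 2·step(m-1), step(0)=2. Closed form: (2+1)·2^3 - 1 = 23.

Answer: 23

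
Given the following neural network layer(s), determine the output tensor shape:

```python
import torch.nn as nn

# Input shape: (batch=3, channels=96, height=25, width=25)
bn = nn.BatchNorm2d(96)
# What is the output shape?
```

Input: (3, 96, 25, 25) -> Output: (3, 96, 25, 25)

Answer: (3, 96, 25, 25)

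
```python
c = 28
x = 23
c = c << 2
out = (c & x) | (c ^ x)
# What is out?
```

Trace:
`c = 28` → c = 28
`x = 23` → x = 23
`c = c << 2` → c = 112
`out = (c & x) | (c ^ x)` → out = 119
So out = 119

Answer: 119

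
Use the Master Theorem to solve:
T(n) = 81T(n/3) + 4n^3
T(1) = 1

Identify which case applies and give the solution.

a=81, b=3, f(n)=4n^3. log_3(81) = 4. Since c=3 < 4, Case 1 applies: T(n) = Θ(n^log_b(a)) = O(n^4).

Answer: O(n^4) - Case 1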